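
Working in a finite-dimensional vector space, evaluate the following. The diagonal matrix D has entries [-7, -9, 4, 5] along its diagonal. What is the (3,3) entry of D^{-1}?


For a diagonal matrix, the inverse has entries (D^{-1})_{ii} = 1/d_{ii}.
The diagonal entries are: d_{11} = -7, d_{22} = -9, d_{33} = 4, d_{44} = 5
We need (D^{-1})_{33} = 1/d_{33} = 1/4 = 1/4

1/4


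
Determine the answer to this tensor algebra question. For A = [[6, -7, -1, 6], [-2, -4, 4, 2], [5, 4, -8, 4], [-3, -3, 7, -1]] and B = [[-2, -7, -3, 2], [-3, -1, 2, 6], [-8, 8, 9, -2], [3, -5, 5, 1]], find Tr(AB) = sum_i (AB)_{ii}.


Tr(AB) = sum_i (AB)_{ii} where (AB)_{ii} = sum_k A_{ik} B_{ki}.
(AB)_{11} = 6*-2 + -7*-3 + -1*-8 + 6*3 = 35
(AB)_{22} = -2*-7 + -4*-1 + 4*8 + 2*-5 = 40
(AB)_{33} = 5*-3 + 4*2 + -8*9 + 4*5 = -59
(AB)_{44} = -3*2 + -3*6 + 7*-2 + -1*1 = -39
Tr(AB) = 35 + 40 + -59 + -39 = -23

-23


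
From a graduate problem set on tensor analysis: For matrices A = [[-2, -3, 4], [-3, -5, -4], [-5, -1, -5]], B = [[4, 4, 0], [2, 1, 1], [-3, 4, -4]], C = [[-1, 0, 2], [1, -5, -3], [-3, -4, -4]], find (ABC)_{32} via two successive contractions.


(ABC)_{32} = sum_m (AB)_{3m} C_{m2}. First compute row 3 of AB.
(AB)_{31} = -5*4 + -1*2 + -5*-3 = -7
(AB)_{32} = -5*4 + -1*1 + -5*4 = -41
(AB)_{33} = -5*0 + -1*1 + -5*-4 = 19
Now contract with column 2 of C:
(AB)_{31} * C_{12} = -7 * 0 = 0
(AB)_{32} * C_{22} = -41 * -5 = 205
(AB)_{33} * C_{32} = 19 * -4 = -76
(ABC)_{32} = 0 + 205 + -76 = 129

129


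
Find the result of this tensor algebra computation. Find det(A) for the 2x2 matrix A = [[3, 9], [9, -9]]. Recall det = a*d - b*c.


For a 2x2 matrix [[a, b], [c, d]], det = a*d - b*c.
a = 3, b = 9, c = 9, d = -9
a*d = 3 * -9 = -27
b*c = 9 * 9 = 81
det = -27 - 81 = -108

-108


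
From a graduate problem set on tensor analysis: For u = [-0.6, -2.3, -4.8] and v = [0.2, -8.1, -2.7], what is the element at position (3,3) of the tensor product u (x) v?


The outer product entry T_{ij} = u_i * v_j.
We need i=3, j=3.
u_3 = -4.8, v_3 = -2.7
T_{3,3} = -4.8 * -2.7 = 12.96

12.96


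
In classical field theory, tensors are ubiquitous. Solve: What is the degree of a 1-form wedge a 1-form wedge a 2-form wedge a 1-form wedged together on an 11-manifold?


The degree of a wedge product is the sum of the degrees of the individual forms.
Degrees: 1, 1, 2, 1
Total degree = 1 + 1 + 2 + 1 = 5

5


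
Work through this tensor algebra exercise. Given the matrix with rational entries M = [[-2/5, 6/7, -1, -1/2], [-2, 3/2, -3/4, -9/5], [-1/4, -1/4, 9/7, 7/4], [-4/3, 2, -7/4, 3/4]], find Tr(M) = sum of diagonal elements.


The trace is the sum of diagonal entries.
Diagonal: M[1,1] = -2/5, M[2,2] = 3/2, M[3,3] = 9/7, M[4,4] = 3/4
Tr(M) = -2/5 + 3/2 + 9/7 + 3/4
Computing step by step:
After adding M[1,1]: -2/5
After adding M[2,2]: 11/10
After adding M[3,3]: 167/70
After adding M[4,4]: 439/140
Tr(M) = 439/140

439/140


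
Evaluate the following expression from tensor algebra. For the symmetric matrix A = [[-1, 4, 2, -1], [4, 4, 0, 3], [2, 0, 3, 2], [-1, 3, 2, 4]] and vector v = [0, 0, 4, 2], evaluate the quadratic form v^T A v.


First compute Av:
(Av)_1 = -1*0 + 4*0 + 2*4 + -1*2 = 6
(Av)_2 = 4*0 + 4*0 + 0*4 + 3*2 = 6
(Av)_3 = 2*0 + 0*0 + 3*4 + 2*2 = 16
(Av)_4 = -1*0 + 3*0 + 2*4 + 4*2 = 16
Av = [6, 6, 16, 16]
Then v^T (Av) = 0*6 + 0*6 + 4*16 + 2*16
= 0 + 0 + 64 + 32 = 96

96


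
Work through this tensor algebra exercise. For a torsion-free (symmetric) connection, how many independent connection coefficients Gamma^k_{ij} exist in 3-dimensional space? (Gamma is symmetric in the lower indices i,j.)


Christoffel symbols Gamma^k_{ij} are symmetric in i,j, so there are d * d(d+1)/2 independent symbols.
d = 3
d(d+1)/2 = 3 * 4 / 2 = 6
Total = 3 * 6 = 18

18


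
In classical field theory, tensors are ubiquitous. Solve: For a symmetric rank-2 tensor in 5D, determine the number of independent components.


A symmetric rank-2 tensor in d dimensions has d(d+1)/2 independent components.
d = 5
d(d+1)/2 = 5 * 6 / 2 = 30 / 2 = 15

15


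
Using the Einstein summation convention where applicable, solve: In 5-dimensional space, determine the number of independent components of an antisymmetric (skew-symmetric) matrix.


An antisymmetric rank-2 tensor satisfies A_{ij} = -A_{ji}, so diagonal entries are zero.
The independent components are the upper-triangular entries: C(n, 2) = n(n-1)/2.
n = 5
C(5, 2) = 5 * 4 / 2 = 20 / 2 = 10

10


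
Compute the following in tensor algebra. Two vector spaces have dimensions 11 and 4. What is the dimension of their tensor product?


The dimension of a tensor product is the product of dimensions.
dim(V) = 11, dim(W) = 4
dim(V (x) W) = 11 * 4 = 44

44


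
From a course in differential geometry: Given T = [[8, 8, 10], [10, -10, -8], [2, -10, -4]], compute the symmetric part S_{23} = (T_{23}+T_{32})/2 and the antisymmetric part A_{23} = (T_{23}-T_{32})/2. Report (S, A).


T_{23} = -8
T_{32} = -10
S_{23} = (-8 + -10)/2 = -18/2 = -9
A_{23} = (-8 - -10)/2 = 2/2 = 1
Check: S + A = -9 + 1 = -8 = T_{23}.

(-9, 1)


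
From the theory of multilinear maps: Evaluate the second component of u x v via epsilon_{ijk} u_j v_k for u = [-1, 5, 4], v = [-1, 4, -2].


(u x v)_2 = sum_{j,k} epsilon_{2jk} u_j v_k. Only permutations of (1,2,3) contribute; the two non-zero terms are:
eps_{213} u_1 v_3 = -1 * -1 * -2 = -2
eps_{231} u_3 v_1 = 1 * 4 * -1 = -4
(u x v)_2 = -6

-6


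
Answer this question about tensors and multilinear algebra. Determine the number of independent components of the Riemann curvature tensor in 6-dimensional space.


The Riemann tensor in d dimensions has d^2(d^2 - 1)/12 independent components.
d = 6, so d^2 = 36
d^2 - 1 = 35
d^2(d^2 - 1) = 36 * 35 = 1260
Divide by 12: 1260 / 12 = 105

105


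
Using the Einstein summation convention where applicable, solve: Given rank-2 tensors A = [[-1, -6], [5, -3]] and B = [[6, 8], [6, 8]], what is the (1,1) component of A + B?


Tensor addition is component-wise: (A + B)_{ij} = A_{ij} + B_{ij}.
A_{11} = -1
B_{11} = 6
(A + B)_{11} = -1 + 6 = 5

5


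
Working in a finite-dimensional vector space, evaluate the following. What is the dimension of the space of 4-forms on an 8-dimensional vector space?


The dimension of the space of p-forms on an n-dimensional space is C(n, p).
n = 8, p = 4
C(8, 4) = 8! / (4! * 4!) = 70

70


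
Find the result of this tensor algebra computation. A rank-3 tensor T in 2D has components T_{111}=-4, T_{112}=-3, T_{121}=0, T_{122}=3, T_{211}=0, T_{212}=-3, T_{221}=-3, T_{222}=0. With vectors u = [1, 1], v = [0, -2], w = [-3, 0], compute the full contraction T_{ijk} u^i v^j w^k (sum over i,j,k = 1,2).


S = sum over i,j,k of T_{ijk} u_i v_j w_k. Expanding all 8 terms:
T_{111}*u_1*v_1*w_1 = -4*1*0*-3 = 0  (running total: 0)
T_{112}*u_1*v_1*w_2 = -3*1*0*0 = 0  (running total: 0)
T_{121}*u_1*v_2*w_1 = 0*1*-2*-3 = 0  (running total: 0)
T_{122}*u_1*v_2*w_2 = 3*1*-2*0 = 0  (running total: 0)
T_{211}*u_2*v_1*w_1 = 0*1*0*-3 = 0  (running total: 0)
T_{212}*u_2*v_1*w_2 = -3*1*0*0 = 0  (running total: 0)
T_{221}*u_2*v_2*w_1 = -3*1*-2*-3 = -18  (running total: -18)
T_{222}*u_2*v_2*w_2 = 0*1*-2*0 = 0  (running total: -18)
S = -18

-18


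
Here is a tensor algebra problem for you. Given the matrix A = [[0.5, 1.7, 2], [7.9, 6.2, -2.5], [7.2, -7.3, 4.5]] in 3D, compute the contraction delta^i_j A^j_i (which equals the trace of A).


The contraction (trace) of a rank-2 tensor is the sum of its diagonal elements.
Diagonal entries: A[1,1] = 0.5, A[2,2] = 6.2, A[3,3] = 4.5
Tr(A) = 0.5 + 6.2 + 4.5 = 11.2

11.2


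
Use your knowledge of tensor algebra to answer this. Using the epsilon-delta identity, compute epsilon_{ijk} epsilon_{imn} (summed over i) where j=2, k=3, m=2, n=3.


Using the identity: epsilon_{ijk} epsilon_{imn} = delta_{jm} delta_{kn} - delta_{jn} delta_{km}.
delta_{22} = 1
delta_{33} = 1
delta_{23} = 0
delta_{32} = 0
Result = 1 * 1 - 0 * 0 = 1 - 0 = 1

1


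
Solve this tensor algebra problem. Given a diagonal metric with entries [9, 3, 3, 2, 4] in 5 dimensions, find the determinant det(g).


For a diagonal metric, the determinant is the product of diagonal entries.
Diagonal entries: 9, 3, 3, 2, 4
det(g) = 9 * 3 * 3 * 2 * 4 = 648

648


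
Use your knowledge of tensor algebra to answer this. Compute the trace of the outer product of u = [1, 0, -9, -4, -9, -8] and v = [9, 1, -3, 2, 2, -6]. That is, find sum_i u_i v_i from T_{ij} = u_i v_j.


The outer product gives T_{ij} = u_i v_j.
The trace (contraction) is Tr(T) = sum_i T_{ii} = sum_i u_i v_i.
Diagonal entries:
T_{11} = u_1 * v_1 = 1 * 9 = 9
T_{22} = u_2 * v_2 = 0 * 1 = 0
T_{33} = u_3 * v_3 = -9 * -3 = 27
T_{44} = u_4 * v_4 = -4 * 2 = -8
T_{55} = u_5 * v_5 = -9 * 2 = -18
T_{66} = u_6 * v_6 = -8 * -6 = 48
Tr(T) = 9 + 0 + 27 + -8 + -18 + 48 = 58

58


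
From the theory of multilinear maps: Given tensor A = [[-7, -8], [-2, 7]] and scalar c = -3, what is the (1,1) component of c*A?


Scalar multiplication: (cA)_{ij} = c * A_{ij}.
c = -3
A_{11} = -7
(cA)_{11} = -3 * -7 = 21

21


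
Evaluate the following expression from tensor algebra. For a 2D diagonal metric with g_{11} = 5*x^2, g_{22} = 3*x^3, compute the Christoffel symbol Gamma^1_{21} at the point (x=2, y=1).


For a diagonal metric, Gamma^k_{ij} = (1/2) g^{kk} (dg_{ik}/dx_j + dg_{jk}/dx_i - dg_{ij}/dx_k).
The metric is diagonal, so g_{ab} = 0 for a != b.
At the given point: g_{11} = 20, g_{22} = 24
g^{11} = 1/20
dg_{21}/dx_1 = 0 (off-diagonal)
dg_{11}/dx_2 = dg_{11}/dx_2 = 0
dg_{21}/dx_1 = 0 (off-diagonal)
Numerator = 0 + 0 - 0 = 0
Gamma^1_{21} = 0 / (2 * 20) = 0

0


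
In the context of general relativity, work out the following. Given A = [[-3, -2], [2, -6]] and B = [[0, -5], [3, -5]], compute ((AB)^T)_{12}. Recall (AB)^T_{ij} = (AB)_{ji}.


(AB)^T_{ij} = (AB)_{ji} = sum_k A_{jk} B_{ki}.
For i=1, j=2 we need (AB)_{21}:
A_{21} * B_{11} = 2 * 0 = 0
A_{22} * B_{21} = -6 * 3 = -18
Sum = 0 + -18 = -18

-18


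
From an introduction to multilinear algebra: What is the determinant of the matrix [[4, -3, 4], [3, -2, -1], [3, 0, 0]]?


Expanding along the first row, det(A) = a11*M_11 - a12*M_12 + a13*M_13, where M_1j is the (1,j) minor.
Minor M_11 = -2*0 - -1*0 = 0
Minor M_12 = 3*0 - -1*3 = 3
Minor M_13 = 3*0 - -2*3 = 6
det = 4*(0) - -3*(3) + 4*(6)
    = 0 - -9 + 24
    = 33

33


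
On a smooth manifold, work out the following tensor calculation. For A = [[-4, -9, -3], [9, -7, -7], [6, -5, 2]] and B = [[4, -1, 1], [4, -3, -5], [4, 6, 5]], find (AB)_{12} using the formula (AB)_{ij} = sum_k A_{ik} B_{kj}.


(AB)_{ij} = sum_k A_{ik} B_{kj}.
For i=1, j=2:
A_{11} * B_{12} = -4 * -1 = 4
A_{12} * B_{22} = -9 * -3 = 27
A_{13} * B_{32} = -3 * 6 = -18
Sum = 4 + 27 + -18 = 13

13


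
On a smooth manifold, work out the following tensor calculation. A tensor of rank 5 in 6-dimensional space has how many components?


The number of components of a rank-r tensor in d dimensions is d^r.
Here d = 6 and r = 5.
6^5 = 7776

7776


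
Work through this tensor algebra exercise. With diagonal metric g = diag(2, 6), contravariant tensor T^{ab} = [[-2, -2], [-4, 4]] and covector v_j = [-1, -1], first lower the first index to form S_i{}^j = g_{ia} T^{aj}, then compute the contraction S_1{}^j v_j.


Step 1: lower the first index. For a diagonal metric, g_{ia} T^{aj} = g_{ii} T^{ij} (no sum on i).
g_{11} = 2
S_1{}^1 = 2 * T^{11} = 2 * -2 = -4
S_1{}^2 = 2 * T^{12} = 2 * -2 = -4
Step 2: contract S_1{}^j with v_j.
S_1{}^1 * v_1 = -4 * -1 = 4
S_1{}^2 * v_2 = -4 * -1 = 4
Result = 4 + 4 = 8

8


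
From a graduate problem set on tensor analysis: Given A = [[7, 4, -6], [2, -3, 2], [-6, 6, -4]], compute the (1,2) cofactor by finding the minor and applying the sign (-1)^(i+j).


To find cofactor C_{12}, delete row 1 and column 2.
The resulting 2x2 submatrix is: [[2, 2], [-6, -4]]
Minor M_{12} = 2*-4 - 2*-6
  = -8 - -12 = 4
Sign = (-1)^(1+2) = (-1)^3 = -1
Cofactor C_{12} = -1 * 4 = -4

-4


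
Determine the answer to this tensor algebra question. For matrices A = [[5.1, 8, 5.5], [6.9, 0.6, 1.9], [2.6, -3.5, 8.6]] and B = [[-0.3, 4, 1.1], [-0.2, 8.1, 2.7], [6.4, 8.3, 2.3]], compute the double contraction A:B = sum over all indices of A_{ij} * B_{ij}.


A:B = sum over all i,j of A_{ij} * B_{ij}.
Row 1: 5.1*-0.3=-1.53, 8*4=32, 5.5*1.1=6.05 => row sum = 36.52
Row 2: 6.9*-0.2=-1.38, 0.6*8.1=4.86, 1.9*2.7=5.13 => row sum = 8.61
Row 3: 2.6*6.4=16.64, -3.5*8.3=-29.05, 8.6*2.3=19.78 => row sum = 7.37
Total = 36.52 + 8.61 + 7.37 = 52.5

52.5


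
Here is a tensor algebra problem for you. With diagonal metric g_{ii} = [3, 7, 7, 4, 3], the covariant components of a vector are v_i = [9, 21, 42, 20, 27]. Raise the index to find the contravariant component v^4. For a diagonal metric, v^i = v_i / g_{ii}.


To raise an index with a diagonal metric: v^i = v_i / g_{ii}.
For index 4: v_4 = 20, g_{44} = 4
v^4 = 20 / 4 = 5

5


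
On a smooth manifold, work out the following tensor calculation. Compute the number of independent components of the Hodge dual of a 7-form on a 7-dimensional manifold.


The Hodge dual of a p-form on an n-dimensional manifold is an (n-p)-form.
n = 7, p = 7, so dual degree = 7 - 7 = 0
The number of components is C(n, n-p) = C(7, 0) = 1

1


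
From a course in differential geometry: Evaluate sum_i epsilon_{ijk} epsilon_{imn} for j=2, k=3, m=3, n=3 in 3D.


Using the identity: epsilon_{ijk} epsilon_{imn} = delta_{jm} delta_{kn} - delta_{jn} delta_{km}.
delta_{23} = 0
delta_{33} = 1
delta_{23} = 0
delta_{33} = 1
Result = 0 * 1 - 0 * 1 = 0 - 0 = 0

0


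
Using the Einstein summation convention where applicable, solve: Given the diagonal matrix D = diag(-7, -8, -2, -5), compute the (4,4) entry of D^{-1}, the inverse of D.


For a diagonal matrix, the inverse has entries (D^{-1})_{ii} = 1/d_{ii}.
The diagonal entries are: d_{11} = -7, d_{22} = -8, d_{33} = -2, d_{44} = -5
We need (D^{-1})_{44} = 1/d_{44} = 1/-5 = -1/5

-1/5


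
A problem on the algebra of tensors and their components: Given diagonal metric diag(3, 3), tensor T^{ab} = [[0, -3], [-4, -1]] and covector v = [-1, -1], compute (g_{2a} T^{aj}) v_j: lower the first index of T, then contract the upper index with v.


Step 1: lower the first index. For a diagonal metric, g_{ia} T^{aj} = g_{ii} T^{ij} (no sum on i).
g_{22} = 3
S_2{}^1 = 3 * T^{21} = 3 * -4 = -12
S_2{}^2 = 3 * T^{22} = 3 * -1 = -3
Step 2: contract S_2{}^j with v_j.
S_2{}^1 * v_1 = -12 * -1 = 12
S_2{}^2 * v_2 = -3 * -1 = 3
Result = 12 + 3 = 15

15


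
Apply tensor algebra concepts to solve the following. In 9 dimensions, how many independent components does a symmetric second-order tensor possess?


A symmetric rank-2 tensor in d dimensions has d(d+1)/2 independent components.
d = 9
d(d+1)/2 = 9 * 10 / 2 = 90 / 2 = 45

45


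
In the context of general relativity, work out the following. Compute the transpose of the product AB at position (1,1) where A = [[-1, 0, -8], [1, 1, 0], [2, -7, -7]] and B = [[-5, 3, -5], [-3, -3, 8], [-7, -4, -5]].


(AB)^T_{ij} = (AB)_{ji} = sum_k A_{jk} B_{ki}.
For i=1, j=1 we need (AB)_{11}:
A_{11} * B_{11} = -1 * -5 = 5
A_{12} * B_{21} = 0 * -3 = 0
A_{13} * B_{31} = -8 * -7 = 56
Sum = 5 + 0 + 56 = 61

61


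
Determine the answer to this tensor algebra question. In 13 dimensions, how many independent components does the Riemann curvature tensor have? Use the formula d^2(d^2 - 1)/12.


The Riemann tensor in d dimensions has d^2(d^2 - 1)/12 independent components.
d = 13, so d^2 = 169
d^2 - 1 = 168
d^2(d^2 - 1) = 169 * 168 = 28392
Divide by 12: 28392 / 12 = 2366

2366


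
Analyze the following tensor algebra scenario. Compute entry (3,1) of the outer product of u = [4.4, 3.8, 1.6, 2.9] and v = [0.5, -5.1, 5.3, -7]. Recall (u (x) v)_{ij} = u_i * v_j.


The outer product entry T_{ij} = u_i * v_j.
We need i=3, j=1.
u_3 = 1.6, v_1 = 0.5
T_{3,1} = 1.6 * 0.5 = 0.8

0.8


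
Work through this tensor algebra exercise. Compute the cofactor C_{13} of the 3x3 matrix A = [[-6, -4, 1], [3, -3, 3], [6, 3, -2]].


To find cofactor C_{13}, delete row 1 and column 3.
The resulting 2x2 submatrix is: [[3, -3], [6, 3]]
Minor M_{13} = 3*3 - -3*6
  = 9 - -18 = 27
Sign = (-1)^(1+3) = (-1)^4 = 1
Cofactor C_{13} = 1 * 27 = 27

27


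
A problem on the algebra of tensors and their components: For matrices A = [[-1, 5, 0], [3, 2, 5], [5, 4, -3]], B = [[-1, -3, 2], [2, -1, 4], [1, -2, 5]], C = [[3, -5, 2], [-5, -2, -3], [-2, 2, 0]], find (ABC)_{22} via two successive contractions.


(ABC)_{22} = sum_m (AB)_{2m} C_{m2}. First compute row 2 of AB.
(AB)_{21} = 3*-1 + 2*2 + 5*1 = 6
(AB)_{22} = 3*-3 + 2*-1 + 5*-2 = -21
(AB)_{23} = 3*2 + 2*4 + 5*5 = 39
Now contract with column 2 of C:
(AB)_{21} * C_{12} = 6 * -5 = -30
(AB)_{22} * C_{22} = -21 * -2 = 42
(AB)_{23} * C_{32} = 39 * 2 = 78
(ABC)_{22} = -30 + 42 + 78 = 90

90


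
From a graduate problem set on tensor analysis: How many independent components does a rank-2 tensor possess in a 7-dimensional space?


The number of components of a rank-r tensor in d dimensions is d^r.
Here d = 7 and r = 2.
7^2 = 49

49


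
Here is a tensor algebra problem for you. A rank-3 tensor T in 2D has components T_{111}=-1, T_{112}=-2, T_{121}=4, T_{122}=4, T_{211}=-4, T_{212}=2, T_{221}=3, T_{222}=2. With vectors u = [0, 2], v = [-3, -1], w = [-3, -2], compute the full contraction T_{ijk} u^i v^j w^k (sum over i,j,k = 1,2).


S = sum over i,j,k of T_{ijk} u_i v_j w_k. Expanding all 8 terms:
T_{111}*u_1*v_1*w_1 = -1*0*-3*-3 = 0  (running total: 0)
T_{112}*u_1*v_1*w_2 = -2*0*-3*-2 = 0  (running total: 0)
T_{121}*u_1*v_2*w_1 = 4*0*-1*-3 = 0  (running total: 0)
T_{122}*u_1*v_2*w_2 = 4*0*-1*-2 = 0  (running total: 0)
T_{211}*u_2*v_1*w_1 = -4*2*-3*-3 = -72  (running total: -72)
T_{212}*u_2*v_1*w_2 = 2*2*-3*-2 = 24  (running total: -48)
T_{221}*u_2*v_2*w_1 = 3*2*-1*-3 = 18  (running total: -30)
T_{222}*u_2*v_2*w_2 = 2*2*-1*-2 = 8  (running total: -22)
S = -22

-22


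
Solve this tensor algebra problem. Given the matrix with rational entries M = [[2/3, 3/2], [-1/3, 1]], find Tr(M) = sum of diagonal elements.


The trace is the sum of diagonal entries.
Diagonal: M[1,1] = 2/3, M[2,2] = 1
Tr(M) = 2/3 + 1
Computing step by step:
After adding M[1,1]: 2/3
After adding M[2,2]: 5/3
Tr(M) = 5/3

5/3


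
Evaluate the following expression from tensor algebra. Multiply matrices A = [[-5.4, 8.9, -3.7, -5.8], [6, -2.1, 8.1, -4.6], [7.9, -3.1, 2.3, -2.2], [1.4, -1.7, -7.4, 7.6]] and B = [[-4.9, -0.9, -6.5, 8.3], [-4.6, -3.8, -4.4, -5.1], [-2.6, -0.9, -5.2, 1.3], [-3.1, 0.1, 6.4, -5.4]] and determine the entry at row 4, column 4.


(AB)_{ij} = sum_k A_{ik} B_{kj}.
For i=4, j=4:
A_{41} * B_{14} = 1.4 * 8.3 = 11.62
A_{42} * B_{24} = -1.7 * -5.1 = 8.67
A_{43} * B_{34} = -7.4 * 1.3 = -9.62
A_{44} * B_{44} = 7.6 * -5.4 = -41.04
Sum = 11.62 + 8.67 + -9.62 + -41.04 = -30.37

-30.37


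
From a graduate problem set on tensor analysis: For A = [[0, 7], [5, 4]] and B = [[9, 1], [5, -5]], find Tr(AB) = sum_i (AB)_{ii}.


Tr(AB) = sum_i (AB)_{ii} where (AB)_{ii} = sum_k A_{ik} B_{ki}.
(AB)_{11} = 0*9 + 7*5 = 35
(AB)_{22} = 5*1 + 4*-5 = -15
Tr(AB) = 35 + -15 = 20

20


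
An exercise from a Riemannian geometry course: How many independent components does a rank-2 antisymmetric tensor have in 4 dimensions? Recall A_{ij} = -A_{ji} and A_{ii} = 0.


An antisymmetric rank-2 tensor satisfies A_{ij} = -A_{ji}, so diagonal entries are zero.
The independent components are the upper-triangular entries: C(n, 2) = n(n-1)/2.
n = 4
C(4, 2) = 4 * 3 / 2 = 12 / 2 = 6

6


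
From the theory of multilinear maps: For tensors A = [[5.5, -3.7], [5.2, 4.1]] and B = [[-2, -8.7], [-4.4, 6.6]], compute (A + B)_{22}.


Tensor addition is component-wise: (A + B)_{ij} = A_{ij} + B_{ij}.
A_{22} = 4.1
B_{22} = 6.6
(A + B)_{22} = 4.1 + 6.6 = 10.7

10.7


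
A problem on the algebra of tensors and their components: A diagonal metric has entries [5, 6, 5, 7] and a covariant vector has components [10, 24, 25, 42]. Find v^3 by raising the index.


To raise an index with a diagonal metric: v^i = v_i / g_{ii}.
For index 3: v_3 = 25, g_{33} = 5
v^3 = 25 / 5 = 5

5


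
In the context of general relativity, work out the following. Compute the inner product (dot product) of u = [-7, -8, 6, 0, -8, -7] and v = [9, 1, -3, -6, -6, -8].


The inner product u . v = sum of u_i * v_i.
Term-by-term: -7 * 9, -8 * 1, 6 * -3, 0 * -6, -8 * -6, -7 * -8
Products: -63, -8, -18, 0, 48, 56
Sum = -63 + -8 + -18 + 0 + 48 + 56 = 15

15


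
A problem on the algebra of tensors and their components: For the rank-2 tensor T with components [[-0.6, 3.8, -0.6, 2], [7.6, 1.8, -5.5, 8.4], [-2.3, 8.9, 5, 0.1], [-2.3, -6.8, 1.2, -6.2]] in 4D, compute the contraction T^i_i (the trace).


The contraction (trace) of a rank-2 tensor is the sum of its diagonal elements.
Diagonal entries: A[1,1] = -0.6, A[2,2] = 1.8, A[3,3] = 5, A[4,4] = -6.2
Tr(A) = -0.6 + 1.8 + 5 + -6.2 = 0

0


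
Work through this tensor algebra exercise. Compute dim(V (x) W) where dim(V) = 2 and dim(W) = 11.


The dimension of a tensor product is the product of dimensions.
dim(V) = 2, dim(W) = 11
dim(V (x) W) = 2 * 11 = 22

22


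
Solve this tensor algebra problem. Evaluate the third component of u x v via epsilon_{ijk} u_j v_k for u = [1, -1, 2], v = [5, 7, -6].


(u x v)_3 = sum_{j,k} epsilon_{3jk} u_j v_k. Only permutations of (1,2,3) contribute; the two non-zero terms are:
eps_{312} u_1 v_2 = 1 * 1 * 7 = 7
eps_{321} u_2 v_1 = -1 * -1 * 5 = 5
(u x v)_3 = 12

12


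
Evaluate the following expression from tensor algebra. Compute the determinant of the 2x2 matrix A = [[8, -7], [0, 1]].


For a 2x2 matrix [[a, b], [c, d]], det = a*d - b*c.
a = 8, b = -7, c = 0, d = 1
a*d = 8 * 1 = 8
b*c = -7 * 0 = 0
det = 8 - 0 = 8

8


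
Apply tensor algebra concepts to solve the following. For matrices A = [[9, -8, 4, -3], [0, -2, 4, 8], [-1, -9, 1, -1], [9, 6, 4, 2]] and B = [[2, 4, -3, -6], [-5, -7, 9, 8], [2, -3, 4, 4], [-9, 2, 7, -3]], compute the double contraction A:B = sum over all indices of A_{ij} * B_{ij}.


A:B = sum over all i,j of A_{ij} * B_{ij}.
Row 1: 9*2=18, -8*4=-32, 4*-3=-12, -3*-6=18 => row sum = -8
Row 2: 0*-5=0, -2*-7=14, 4*9=36, 8*8=64 => row sum = 114
Row 3: -1*2=-2, -9*-3=27, 1*4=4, -1*4=-4 => row sum = 25
Row 4: 9*-9=-81, 6*2=12, 4*7=28, 2*-3=-6 => row sum = -47
Total = -8 + 114 + 25 + -47 = 84

84


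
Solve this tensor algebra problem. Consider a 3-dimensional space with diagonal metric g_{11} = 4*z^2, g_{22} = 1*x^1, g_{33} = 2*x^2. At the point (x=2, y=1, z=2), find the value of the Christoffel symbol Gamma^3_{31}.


For a diagonal metric, Gamma^k_{ij} = (1/2) g^{kk} (dg_{ik}/dx_j + dg_{jk}/dx_i - dg_{ij}/dx_k).
The metric is diagonal, so g_{ab} = 0 for a != b.
At the given point: g_{11} = 16, g_{22} = 2, g_{33} = 8
g^{33} = 1/8
dg_{33}/dx_1 = dg_{33}/dx_1 = 8
dg_{13}/dx_3 = 0 (off-diagonal)
dg_{31}/dx_3 = 0 (off-diagonal)
Numerator = 8 + 0 - 0 = 8
Gamma^3_{31} = 8 / (2 * 8) = 1/2

1/2


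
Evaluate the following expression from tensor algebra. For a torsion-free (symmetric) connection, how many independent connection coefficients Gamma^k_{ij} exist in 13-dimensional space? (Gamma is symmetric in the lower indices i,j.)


Christoffel symbols Gamma^k_{ij} are symmetric in i,j, so there are d * d(d+1)/2 independent symbols.
d = 13
d(d+1)/2 = 13 * 14 / 2 = 91
Total = 13 * 91 = 1183

1183


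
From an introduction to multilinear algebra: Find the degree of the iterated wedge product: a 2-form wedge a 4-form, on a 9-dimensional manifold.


The degree of a wedge product is the sum of the degrees of the individual forms.
Degrees: 2, 4
Total degree = 2 + 4 = 6

6


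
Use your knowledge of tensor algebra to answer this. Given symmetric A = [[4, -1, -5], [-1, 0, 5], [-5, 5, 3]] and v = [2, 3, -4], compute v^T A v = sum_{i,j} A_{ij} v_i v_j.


First compute Av:
(Av)_1 = 4*2 + -1*3 + -5*-4 = 25
(Av)_2 = -1*2 + 0*3 + 5*-4 = -22
(Av)_3 = -5*2 + 5*3 + 3*-4 = -7
Av = [25, -22, -7]
Then v^T (Av) = 2*25 + 3*-22 + -4*-7
= 50 + -66 + 28 = 12

12


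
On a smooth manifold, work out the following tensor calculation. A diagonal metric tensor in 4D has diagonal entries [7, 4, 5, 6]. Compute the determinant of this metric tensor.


For a diagonal metric, the determinant is the product of diagonal entries.
Diagonal entries: 7, 4, 5, 6
det(g) = 7 * 4 * 5 * 6 = 840

840


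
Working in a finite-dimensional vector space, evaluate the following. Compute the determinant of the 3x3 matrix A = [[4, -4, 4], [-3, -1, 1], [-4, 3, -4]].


Expanding along the first row, det(A) = a11*M_11 - a12*M_12 + a13*M_13, where M_1j is the (1,j) minor.
Minor M_11 = -1*-4 - 1*3 = 1
Minor M_12 = -3*-4 - 1*-4 = 16
Minor M_13 = -3*3 - -1*-4 = -13
det = 4*(1) - -4*(16) + 4*(-13)
    = 4 - -64 + -52
    = 16

16


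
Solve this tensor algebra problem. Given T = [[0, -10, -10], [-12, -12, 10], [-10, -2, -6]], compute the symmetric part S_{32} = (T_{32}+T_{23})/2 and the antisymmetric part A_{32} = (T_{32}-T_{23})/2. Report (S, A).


T_{32} = -2
T_{23} = 10
S_{32} = (-2 + 10)/2 = 8/2 = 4
A_{32} = (-2 - 10)/2 = -12/2 = -6
Check: S + A = 4 + -6 = -2 = T_{32}.

(4, -6)


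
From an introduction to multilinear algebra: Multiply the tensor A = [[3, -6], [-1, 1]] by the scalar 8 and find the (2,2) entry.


Scalar multiplication: (cA)_{ij} = c * A_{ij}.
c = 8
A_{22} = 1
(cA)_{22} = 8 * 1 = 8

8


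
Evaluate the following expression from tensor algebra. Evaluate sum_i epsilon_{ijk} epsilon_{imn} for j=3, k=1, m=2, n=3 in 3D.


Using the identity: epsilon_{ijk} epsilon_{imn} = delta_{jm} delta_{kn} - delta_{jn} delta_{km}.
delta_{32} = 0
delta_{13} = 0
delta_{33} = 1
delta_{12} = 0
Result = 0 * 0 - 1 * 0 = 0 - 0 = 0

0


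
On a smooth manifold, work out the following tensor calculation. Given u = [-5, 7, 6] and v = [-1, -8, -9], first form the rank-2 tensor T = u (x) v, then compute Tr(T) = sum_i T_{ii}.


The outer product gives T_{ij} = u_i v_j.
The trace (contraction) is Tr(T) = sum_i T_{ii} = sum_i u_i v_i.
Diagonal entries:
T_{11} = u_1 * v_1 = -5 * -1 = 5
T_{22} = u_2 * v_2 = 7 * -8 = -56
T_{33} = u_3 * v_3 = 6 * -9 = -54
Tr(T) = 5 + -56 + -54 = -105

-105


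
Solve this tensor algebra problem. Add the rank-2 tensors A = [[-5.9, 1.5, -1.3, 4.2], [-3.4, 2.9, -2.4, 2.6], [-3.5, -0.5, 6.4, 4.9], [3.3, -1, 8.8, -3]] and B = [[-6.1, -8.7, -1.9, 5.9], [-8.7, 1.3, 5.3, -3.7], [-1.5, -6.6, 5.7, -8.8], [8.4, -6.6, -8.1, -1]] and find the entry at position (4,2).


Tensor addition is component-wise: (A + B)_{ij} = A_{ij} + B_{ij}.
A_{42} = -1
B_{42} = -6.6
(A + B)_{42} = -1 + -6.6 = -7.6

-7.6


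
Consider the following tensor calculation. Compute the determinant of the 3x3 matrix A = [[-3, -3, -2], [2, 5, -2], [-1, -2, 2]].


Expanding along the first row, det(A) = a11*M_11 - a12*M_12 + a13*M_13, where M_1j is the (1,j) minor.
Minor M_11 = 5*2 - -2*-2 = 6
Minor M_12 = 2*2 - -2*-1 = 2
Minor M_13 = 2*-2 - 5*-1 = 1
det = -3*(6) - -3*(2) + -2*(1)
    = -18 - -6 + -2
    = -14

-14


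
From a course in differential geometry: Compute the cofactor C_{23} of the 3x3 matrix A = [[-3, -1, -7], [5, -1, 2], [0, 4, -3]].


To find cofactor C_{23}, delete row 2 and column 3.
The resulting 2x2 submatrix is: [[-3, -1], [0, 4]]
Minor M_{23} = -3*4 - -1*0
  = -12 - 0 = -12
Sign = (-1)^(2+3) = (-1)^5 = -1
Cofactor C_{23} = -1 * -12 = 12

12


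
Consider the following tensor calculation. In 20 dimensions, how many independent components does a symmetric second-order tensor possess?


A symmetric rank-2 tensor in d dimensions has d(d+1)/2 independent components.
d = 20
d(d+1)/2 = 20 * 21 / 2 = 420 / 2 = 210

210


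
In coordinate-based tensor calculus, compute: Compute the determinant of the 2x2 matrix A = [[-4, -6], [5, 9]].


For a 2x2 matrix [[a, b], [c, d]], det = a*d - b*c.
a = -4, b = -6, c = 5, d = 9
a*d = -4 * 9 = -36
b*c = -6 * 5 = -30
det = -36 - -30 = -6

-6


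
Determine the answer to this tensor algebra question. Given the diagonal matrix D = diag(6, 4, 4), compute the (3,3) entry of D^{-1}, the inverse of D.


For a diagonal matrix, the inverse has entries (D^{-1})_{ii} = 1/d_{ii}.
The diagonal entries are: d_{11} = 6, d_{22} = 4, d_{33} = 4
We need (D^{-1})_{33} = 1/d_{33} = 1/4 = 1/4

1/4


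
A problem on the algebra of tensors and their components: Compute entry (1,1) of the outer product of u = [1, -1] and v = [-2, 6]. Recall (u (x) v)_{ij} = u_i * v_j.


The outer product entry T_{ij} = u_i * v_j.
We need i=1, j=1.
u_1 = 1, v_1 = -2
T_{1,1} = 1 * -2 = -2

-2


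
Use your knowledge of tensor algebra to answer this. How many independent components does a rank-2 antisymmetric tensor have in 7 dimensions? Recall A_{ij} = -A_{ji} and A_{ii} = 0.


An antisymmetric rank-2 tensor satisfies A_{ij} = -A_{ji}, so diagonal entries are zero.
The independent components are the upper-triangular entries: C(n, 2) = n(n-1)/2.
n = 7
C(7, 2) = 7 * 6 / 2 = 42 / 2 = 21

21


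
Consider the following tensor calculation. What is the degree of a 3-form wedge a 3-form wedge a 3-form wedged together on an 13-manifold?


The degree of a wedge product is the sum of the degrees of the individual forms.
Degrees: 3, 3, 3
Total degree = 3 + 3 + 3 = 9

9


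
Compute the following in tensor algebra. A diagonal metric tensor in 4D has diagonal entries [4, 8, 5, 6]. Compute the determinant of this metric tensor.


For a diagonal metric, the determinant is the product of diagonal entries.
Diagonal entries: 4, 8, 5, 6
det(g) = 4 * 8 * 5 * 6 = 960

960


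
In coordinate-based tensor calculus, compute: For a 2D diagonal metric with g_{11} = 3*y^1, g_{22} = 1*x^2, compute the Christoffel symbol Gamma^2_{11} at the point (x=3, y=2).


For a diagonal metric, Gamma^k_{ij} = (1/2) g^{kk} (dg_{ik}/dx_j + dg_{jk}/dx_i - dg_{ij}/dx_k).
The metric is diagonal, so g_{ab} = 0 for a != b.
At the given point: g_{11} = 6, g_{22} = 9
g^{22} = 1/9
dg_{12}/dx_1 = 0 (off-diagonal)
dg_{12}/dx_1 = 0 (off-diagonal)
dg_{11}/dx_2 = dg_{11}/dx_2 = 3
Numerator = 0 + 0 - 3 = -3
Gamma^2_{11} = -3 / (2 * 9) = -1/6

-1/6


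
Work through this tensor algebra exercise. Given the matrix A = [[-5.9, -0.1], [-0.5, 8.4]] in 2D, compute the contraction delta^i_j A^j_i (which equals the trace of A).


The contraction (trace) of a rank-2 tensor is the sum of its diagonal elements.
Diagonal entries: A[1,1] = -5.9, A[2,2] = 8.4
Tr(A) = -5.9 + 8.4 = 2.5

2.5


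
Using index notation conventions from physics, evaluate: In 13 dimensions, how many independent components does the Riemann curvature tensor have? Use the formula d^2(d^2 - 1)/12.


The Riemann tensor in d dimensions has d^2(d^2 - 1)/12 independent components.
d = 13, so d^2 = 169
d^2 - 1 = 168
d^2(d^2 - 1) = 169 * 168 = 28392
Divide by 12: 28392 / 12 = 2366

2366


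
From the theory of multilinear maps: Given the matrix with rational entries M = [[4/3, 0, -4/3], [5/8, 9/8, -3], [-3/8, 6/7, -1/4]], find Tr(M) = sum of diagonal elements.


The trace is the sum of diagonal entries.
Diagonal: M[1,1] = 4/3, M[2,2] = 9/8, M[3,3] = -1/4
Tr(M) = 4/3 + 9/8 + -1/4
Computing step by step:
After adding M[1,1]: 4/3
After adding M[2,2]: 59/24
After adding M[3,3]: 53/24
Tr(M) = 53/24

53/24


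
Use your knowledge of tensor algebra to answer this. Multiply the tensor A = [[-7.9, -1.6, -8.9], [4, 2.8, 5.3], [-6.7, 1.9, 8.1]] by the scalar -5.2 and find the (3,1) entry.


Scalar multiplication: (cA)_{ij} = c * A_{ij}.
c = -5.2
A_{31} = -6.7
(cA)_{31} = -5.2 * -6.7 = 34.84

34.84


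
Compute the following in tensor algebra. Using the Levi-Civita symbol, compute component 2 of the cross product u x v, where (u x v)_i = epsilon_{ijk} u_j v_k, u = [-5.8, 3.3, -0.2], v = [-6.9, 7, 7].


(u x v)_2 = sum_{j,k} epsilon_{2jk} u_j v_k. Only permutations of (1,2,3) contribute; the two non-zero terms are:
eps_{213} u_1 v_3 = -1 * -5.8 * 7 = 40.6
eps_{231} u_3 v_1 = 1 * -0.2 * -6.9 = 1.38
(u x v)_2 = 41.98

41.98


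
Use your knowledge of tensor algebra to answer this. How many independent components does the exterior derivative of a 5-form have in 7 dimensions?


The exterior derivative of a p-form is a (p+1)-form.
Its number of independent components is C(n, p+1).
n = 7, p+1 = 6
C(7, 6) = 7

7


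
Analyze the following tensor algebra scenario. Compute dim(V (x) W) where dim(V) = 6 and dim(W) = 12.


The dimension of a tensor product is the product of dimensions.
dim(V) = 6, dim(W) = 12
dim(V (x) W) = 6 * 12 = 72

72


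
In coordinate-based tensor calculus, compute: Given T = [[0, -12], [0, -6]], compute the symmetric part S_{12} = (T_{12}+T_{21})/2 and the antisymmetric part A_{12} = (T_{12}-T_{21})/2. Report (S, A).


T_{12} = -12
T_{21} = 0
S_{12} = (-12 + 0)/2 = -12/2 = -6
A_{12} = (-12 - 0)/2 = -12/2 = -6
Check: S + A = -6 + -6 = -12 = T_{12}.

(-6, -6)


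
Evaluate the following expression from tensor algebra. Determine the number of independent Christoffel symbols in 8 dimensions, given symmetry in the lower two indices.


Christoffel symbols Gamma^k_{ij} are symmetric in i,j, so there are d * d(d+1)/2 independent symbols.
d = 8
d(d+1)/2 = 8 * 9 / 2 = 36
Total = 8 * 36 = 288

288


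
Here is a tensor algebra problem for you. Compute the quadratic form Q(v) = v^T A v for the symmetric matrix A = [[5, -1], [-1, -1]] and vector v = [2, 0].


First compute Av:
(Av)_1 = 5*2 + -1*0 = 10
(Av)_2 = -1*2 + -1*0 = -2
Av = [10, -2]
Then v^T (Av) = 2*10 + 0*-2
= 20 + 0 = 20

20


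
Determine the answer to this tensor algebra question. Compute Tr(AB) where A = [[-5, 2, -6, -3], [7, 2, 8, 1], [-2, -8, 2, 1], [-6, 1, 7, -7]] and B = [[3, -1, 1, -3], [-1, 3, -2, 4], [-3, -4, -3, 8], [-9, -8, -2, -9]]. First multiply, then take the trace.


Tr(AB) = sum_i (AB)_{ii} where (AB)_{ii} = sum_k A_{ik} B_{ki}.
(AB)_{11} = -5*3 + 2*-1 + -6*-3 + -3*-9 = 28
(AB)_{22} = 7*-1 + 2*3 + 8*-4 + 1*-8 = -41
(AB)_{33} = -2*1 + -8*-2 + 2*-3 + 1*-2 = 6
(AB)_{44} = -6*-3 + 1*4 + 7*8 + -7*-9 = 141
Tr(AB) = 28 + -41 + 6 + 141 = 134

134


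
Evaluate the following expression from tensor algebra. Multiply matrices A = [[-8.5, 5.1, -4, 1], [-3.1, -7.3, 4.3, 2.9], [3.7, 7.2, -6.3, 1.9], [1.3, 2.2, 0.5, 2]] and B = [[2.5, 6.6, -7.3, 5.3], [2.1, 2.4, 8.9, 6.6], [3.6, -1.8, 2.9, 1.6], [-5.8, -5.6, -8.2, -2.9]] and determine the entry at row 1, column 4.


(AB)_{ij} = sum_k A_{ik} B_{kj}.
For i=1, j=4:
A_{11} * B_{14} = -8.5 * 5.3 = -45.05
A_{12} * B_{24} = 5.1 * 6.6 = 33.66
A_{13} * B_{34} = -4 * 1.6 = -6.4
A_{14} * B_{44} = 1 * -2.9 = -2.9
Sum = -45.05 + 33.66 + -6.4 + -2.9 = -20.69

-20.69


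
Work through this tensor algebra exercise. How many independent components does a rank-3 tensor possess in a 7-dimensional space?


The number of components of a rank-r tensor in d dimensions is d^r.
Here d = 7 and r = 3.
7^3 = 343

343


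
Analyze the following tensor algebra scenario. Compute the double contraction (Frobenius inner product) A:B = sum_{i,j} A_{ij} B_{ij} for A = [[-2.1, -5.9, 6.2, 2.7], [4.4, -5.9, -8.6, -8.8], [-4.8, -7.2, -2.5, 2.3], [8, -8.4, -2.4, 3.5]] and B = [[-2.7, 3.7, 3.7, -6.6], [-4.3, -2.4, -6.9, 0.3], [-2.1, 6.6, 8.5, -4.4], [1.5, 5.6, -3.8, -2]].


A:B = sum over all i,j of A_{ij} * B_{ij}.
Row 1: -2.1*-2.7=5.67, -5.9*3.7=-21.83, 6.2*3.7=22.94, 2.7*-6.6=-17.82 => row sum = -11.04
Row 2: 4.4*-4.3=-18.92, -5.9*-2.4=14.16, -8.6*-6.9=59.34, -8.8*0.3=-2.64 => row sum = 51.94
Row 3: -4.8*-2.1=10.08, -7.2*6.6=-47.52, -2.5*8.5=-21.25, 2.3*-4.4=-10.12 => row sum = -68.81
Row 4: 8*1.5=12, -8.4*5.6=-47.04, -2.4*-3.8=9.12, 3.5*-2=-7 => row sum = -32.92
Total = -11.04 + 51.94 + -68.81 + -32.92 = -60.83

-60.83


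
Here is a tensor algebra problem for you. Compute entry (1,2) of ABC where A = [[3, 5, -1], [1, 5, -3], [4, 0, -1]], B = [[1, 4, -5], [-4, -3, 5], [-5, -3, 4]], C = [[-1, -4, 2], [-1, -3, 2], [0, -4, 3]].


(ABC)_{12} = sum_m (AB)_{1m} C_{m2}. First compute row 1 of AB.
(AB)_{11} = 3*1 + 5*-4 + -1*-5 = -12
(AB)_{12} = 3*4 + 5*-3 + -1*-3 = 0
(AB)_{13} = 3*-5 + 5*5 + -1*4 = 6
Now contract with column 2 of C:
(AB)_{11} * C_{12} = -12 * -4 = 48
(AB)_{12} * C_{22} = 0 * -3 = 0
(AB)_{13} * C_{32} = 6 * -4 = -24
(ABC)_{12} = 48 + 0 + -24 = 24

24


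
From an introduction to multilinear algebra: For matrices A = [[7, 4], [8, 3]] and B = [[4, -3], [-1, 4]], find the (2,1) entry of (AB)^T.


(AB)^T_{ij} = (AB)_{ji} = sum_k A_{jk} B_{ki}.
For i=2, j=1 we need (AB)_{12}:
A_{11} * B_{12} = 7 * -3 = -21
A_{12} * B_{22} = 4 * 4 = 16
Sum = -21 + 16 = -5

-5


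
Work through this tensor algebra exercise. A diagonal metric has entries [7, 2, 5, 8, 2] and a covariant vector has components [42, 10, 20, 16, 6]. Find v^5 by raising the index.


To raise an index with a diagonal metric: v^i = v_i / g_{ii}.
For index 5: v_5 = 6, g_{55} = 2
v^5 = 6 / 2 = 3

3


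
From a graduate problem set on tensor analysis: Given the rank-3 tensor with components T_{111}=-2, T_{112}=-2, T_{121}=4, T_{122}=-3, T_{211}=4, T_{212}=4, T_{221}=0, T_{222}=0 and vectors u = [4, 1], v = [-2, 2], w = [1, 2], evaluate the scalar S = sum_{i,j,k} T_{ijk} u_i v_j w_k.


S = sum over i,j,k of T_{ijk} u_i v_j w_k. Expanding all 8 terms:
T_{111}*u_1*v_1*w_1 = -2*4*-2*1 = 16  (running total: 16)
T_{112}*u_1*v_1*w_2 = -2*4*-2*2 = 32  (running total: 48)
T_{121}*u_1*v_2*w_1 = 4*4*2*1 = 32  (running total: 80)
T_{122}*u_1*v_2*w_2 = -3*4*2*2 = -48  (running total: 32)
T_{211}*u_2*v_1*w_1 = 4*1*-2*1 = -8  (running total: 24)
T_{212}*u_2*v_1*w_2 = 4*1*-2*2 = -16  (running total: 8)
T_{221}*u_2*v_2*w_1 = 0*1*2*1 = 0  (running total: 8)
T_{222}*u_2*v_2*w_2 = 0*1*2*2 = 0  (running total: 8)
S = 8

8


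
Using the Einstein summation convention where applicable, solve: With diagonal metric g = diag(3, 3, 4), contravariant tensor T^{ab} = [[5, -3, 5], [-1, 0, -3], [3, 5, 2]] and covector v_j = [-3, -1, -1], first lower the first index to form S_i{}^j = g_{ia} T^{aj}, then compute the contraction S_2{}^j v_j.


Step 1: lower the first index. For a diagonal metric, g_{ia} T^{aj} = g_{ii} T^{ij} (no sum on i).
g_{22} = 3
S_2{}^1 = 3 * T^{21} = 3 * -1 = -3
S_2{}^2 = 3 * T^{22} = 3 * 0 = 0
S_2{}^3 = 3 * T^{23} = 3 * -3 = -9
Step 2: contract S_2{}^j with v_j.
S_2{}^1 * v_1 = -3 * -3 = 9
S_2{}^2 * v_2 = 0 * -1 = 0
S_2{}^3 * v_3 = -9 * -1 = 9
Result = 9 + 0 + 9 = 18

18


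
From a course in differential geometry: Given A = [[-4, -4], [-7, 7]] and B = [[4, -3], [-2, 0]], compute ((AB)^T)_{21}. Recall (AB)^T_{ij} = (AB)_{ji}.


(AB)^T_{ij} = (AB)_{ji} = sum_k A_{jk} B_{ki}.
For i=2, j=1 we need (AB)_{12}:
A_{11} * B_{12} = -4 * -3 = 12
A_{12} * B_{22} = -4 * 0 = 0
Sum = 12 + 0 = 12

12


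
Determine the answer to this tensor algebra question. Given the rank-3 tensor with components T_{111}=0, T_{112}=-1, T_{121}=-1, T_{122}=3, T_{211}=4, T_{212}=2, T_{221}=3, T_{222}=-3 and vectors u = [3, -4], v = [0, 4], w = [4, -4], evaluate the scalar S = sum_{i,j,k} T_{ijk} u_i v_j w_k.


S = sum over i,j,k of T_{ijk} u_i v_j w_k. Expanding all 8 terms:
T_{111}*u_1*v_1*w_1 = 0*3*0*4 = 0  (running total: 0)
T_{112}*u_1*v_1*w_2 = -1*3*0*-4 = 0  (running total: 0)
T_{121}*u_1*v_2*w_1 = -1*3*4*4 = -48  (running total: -48)
T_{122}*u_1*v_2*w_2 = 3*3*4*-4 = -144  (running total: -192)
T_{211}*u_2*v_1*w_1 = 4*-4*0*4 = 0  (running total: -192)
T_{212}*u_2*v_1*w_2 = 2*-4*0*-4 = 0  (running total: -192)
T_{221}*u_2*v_2*w_1 = 3*-4*4*4 = -192  (running total: -384)
T_{222}*u_2*v_2*w_2 = -3*-4*4*-4 = -192  (running total: -576)
S = -576

-576


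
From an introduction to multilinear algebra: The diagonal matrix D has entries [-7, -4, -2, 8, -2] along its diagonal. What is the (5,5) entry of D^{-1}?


For a diagonal matrix, the inverse has entries (D^{-1})_{ii} = 1/d_{ii}.
The diagonal entries are: d_{11} = -7, d_{22} = -4, d_{33} = -2, d_{44} = 8, d_{55} = -2
We need (D^{-1})_{55} = 1/d_{55} = 1/-2 = -1/2

-1/2


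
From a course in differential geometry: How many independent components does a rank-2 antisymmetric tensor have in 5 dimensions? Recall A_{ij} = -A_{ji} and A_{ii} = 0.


An antisymmetric rank-2 tensor satisfies A_{ij} = -A_{ji}, so diagonal entries are zero.
The independent components are the upper-triangular entries: C(n, 2) = n(n-1)/2.
n = 5
C(5, 2) = 5 * 4 / 2 = 20 / 2 = 10

10
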